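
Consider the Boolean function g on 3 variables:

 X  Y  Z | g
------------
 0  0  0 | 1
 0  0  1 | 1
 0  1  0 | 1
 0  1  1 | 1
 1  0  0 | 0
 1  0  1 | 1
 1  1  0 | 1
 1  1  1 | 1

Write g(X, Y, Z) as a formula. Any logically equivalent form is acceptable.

Only row (1,0,0) gives 0. So g is 1 everywhere except there — the complement of the minterm X·¬Y·¬Z.

g(X, Y, Z) = ~((X & ~Y) & ~Z)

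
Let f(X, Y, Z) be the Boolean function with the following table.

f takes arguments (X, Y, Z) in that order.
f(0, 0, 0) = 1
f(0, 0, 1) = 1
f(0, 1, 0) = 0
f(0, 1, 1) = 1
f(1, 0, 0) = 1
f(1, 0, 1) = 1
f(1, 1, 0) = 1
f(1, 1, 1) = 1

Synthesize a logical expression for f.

f(X, Y, Z) = not ((not X and Y) and not Z)

f is 0 on exactly one input, (0,1,0), whose minterm is ¬X·Y·¬Z. So f is the negation of that single conjunction.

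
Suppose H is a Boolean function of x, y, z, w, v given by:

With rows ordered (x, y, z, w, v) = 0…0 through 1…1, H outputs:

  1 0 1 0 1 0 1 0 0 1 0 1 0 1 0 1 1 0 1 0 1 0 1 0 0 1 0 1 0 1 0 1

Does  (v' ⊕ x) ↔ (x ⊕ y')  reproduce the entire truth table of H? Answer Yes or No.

Yes

Check the formula against H row by row:
  x=0, y=0, z=0, w=0, v=0: formula gives 1, H = 1 ✓
  x=0, y=0, z=0, w=0, v=1: formula gives 0, H = 0 ✓
  x=0, y=0, z=0, w=1, v=0: formula gives 1, H = 1 ✓
  x=0, y=0, z=0, w=1, v=1: formula gives 0, H = 0 ✓
  …and likewise for the remaining 28 rows.
Every row agrees, so the formula is equivalent.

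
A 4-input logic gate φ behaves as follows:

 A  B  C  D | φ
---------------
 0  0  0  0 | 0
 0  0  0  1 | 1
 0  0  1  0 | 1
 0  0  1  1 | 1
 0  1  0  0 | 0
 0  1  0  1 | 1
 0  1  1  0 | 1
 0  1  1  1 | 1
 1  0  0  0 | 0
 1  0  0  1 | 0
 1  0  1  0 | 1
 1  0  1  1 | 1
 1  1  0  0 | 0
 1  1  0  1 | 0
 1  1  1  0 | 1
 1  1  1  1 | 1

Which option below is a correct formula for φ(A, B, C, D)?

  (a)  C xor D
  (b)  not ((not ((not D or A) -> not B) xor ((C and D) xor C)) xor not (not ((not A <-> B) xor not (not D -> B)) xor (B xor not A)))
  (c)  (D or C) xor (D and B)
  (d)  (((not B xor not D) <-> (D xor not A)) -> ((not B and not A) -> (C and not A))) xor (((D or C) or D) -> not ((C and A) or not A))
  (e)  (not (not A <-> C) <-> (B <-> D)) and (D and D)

d

(a): at (0,0,1,1) it gives 0, but φ = 1 — eliminated.
(b): at (0,0,0,0) it gives 1, but φ = 0 — eliminated.
(c): at (0,1,0,1) it gives 0, but φ = 1 — eliminated.
(e): at (0,0,0,1) it gives 0, but φ = 1 — eliminated.
(d) is the remaining candidate, and it agrees with φ on all 16 inputs.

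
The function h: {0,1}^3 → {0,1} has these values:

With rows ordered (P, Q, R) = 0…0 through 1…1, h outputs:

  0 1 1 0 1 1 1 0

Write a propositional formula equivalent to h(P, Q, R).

h(P, Q, R) = not ((((not P and not Q) and not R) or ((not P and Q) and R)) or ((P and Q) and R))

h is 0 on only 3 rows — (0,0,0), (0,1,1), (1,1,1). Writing each as a minterm (¬P·¬Q·¬R, ¬P·Q·R, P·Q·R) and OR-ing them characterizes exactly where h=0, so h is the negation of that disjunction.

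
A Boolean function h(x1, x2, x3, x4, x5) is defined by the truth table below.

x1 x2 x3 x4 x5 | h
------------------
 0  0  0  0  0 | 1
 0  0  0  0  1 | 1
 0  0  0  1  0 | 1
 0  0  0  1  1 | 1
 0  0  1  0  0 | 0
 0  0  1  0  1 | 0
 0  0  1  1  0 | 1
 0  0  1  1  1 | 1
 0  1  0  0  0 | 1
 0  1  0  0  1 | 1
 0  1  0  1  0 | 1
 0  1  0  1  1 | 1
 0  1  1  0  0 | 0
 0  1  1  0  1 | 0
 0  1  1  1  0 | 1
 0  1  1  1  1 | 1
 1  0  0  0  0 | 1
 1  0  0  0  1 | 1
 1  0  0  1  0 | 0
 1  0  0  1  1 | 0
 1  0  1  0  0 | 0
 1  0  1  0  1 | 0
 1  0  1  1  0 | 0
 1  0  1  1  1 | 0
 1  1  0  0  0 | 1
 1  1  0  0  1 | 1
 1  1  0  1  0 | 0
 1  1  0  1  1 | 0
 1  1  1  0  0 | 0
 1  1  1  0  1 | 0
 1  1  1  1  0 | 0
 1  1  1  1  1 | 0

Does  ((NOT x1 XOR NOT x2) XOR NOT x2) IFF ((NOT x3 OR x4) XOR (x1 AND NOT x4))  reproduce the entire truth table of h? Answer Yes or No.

Yes

Evaluate ((NOT x1 XOR NOT x2) XOR NOT x2) IFF ((NOT x3 OR x4) XOR (x1 AND NOT x4)) on each row and compare to h:
  x1=0, x2=0, x3=0, x4=0, x5=0: formula gives 1, h = 1 ✓
  x1=0, x2=0, x3=0, x4=0, x5=1: formula gives 1, h = 1 ✓
  x1=0, x2=0, x3=0, x4=1, x5=0: formula gives 1, h = 1 ✓
  x1=0, x2=0, x3=0, x4=1, x5=1: formula gives 1, h = 1 ✓
  … (the remaining 28 rows also agree.)
No disagreement on any input; they are logically equivalent.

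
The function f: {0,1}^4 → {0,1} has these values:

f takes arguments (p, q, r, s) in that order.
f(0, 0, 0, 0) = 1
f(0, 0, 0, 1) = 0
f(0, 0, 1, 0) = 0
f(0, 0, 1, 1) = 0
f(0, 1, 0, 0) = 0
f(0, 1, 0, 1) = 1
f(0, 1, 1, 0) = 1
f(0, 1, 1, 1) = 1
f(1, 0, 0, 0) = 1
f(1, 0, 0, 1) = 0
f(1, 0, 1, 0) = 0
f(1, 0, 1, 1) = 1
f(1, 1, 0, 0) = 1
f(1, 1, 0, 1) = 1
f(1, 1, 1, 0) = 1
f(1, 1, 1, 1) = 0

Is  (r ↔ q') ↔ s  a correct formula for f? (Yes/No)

No

Check the formula against f row by row:
  p=0, q=0, r=0, s=0: formula gives 1, f = 1 ✓
  p=0, q=0, r=0, s=1: formula gives 0, f = 0 ✓
  p=0, q=0, r=1, s=0: formula gives 0, f = 0 ✓
  p=0, q=0, r=1, s=1: formula gives 1, but f = 0 ✗
Row (0,0,1,1) is a counterexample, so the formula is not equivalent to f.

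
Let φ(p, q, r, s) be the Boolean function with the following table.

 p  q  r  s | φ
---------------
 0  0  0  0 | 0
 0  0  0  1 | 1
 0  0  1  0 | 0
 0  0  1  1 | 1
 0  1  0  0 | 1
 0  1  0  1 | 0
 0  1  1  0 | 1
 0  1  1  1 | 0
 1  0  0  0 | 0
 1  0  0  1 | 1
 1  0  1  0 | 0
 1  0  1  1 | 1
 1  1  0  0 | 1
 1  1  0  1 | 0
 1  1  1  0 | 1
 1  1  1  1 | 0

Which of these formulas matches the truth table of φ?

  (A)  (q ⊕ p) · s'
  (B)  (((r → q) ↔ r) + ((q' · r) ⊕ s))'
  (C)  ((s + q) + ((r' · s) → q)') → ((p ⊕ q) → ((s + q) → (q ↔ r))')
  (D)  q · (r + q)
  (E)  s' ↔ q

E

(A) fails at (0,0,0,1): the formula yields 0, φ is 1.
(B) fails at (0,0,0,0): the formula yields 1, φ is 0.
(C) fails at (0,0,0,0): the formula yields 1, φ is 0.
(D) fails at (0,0,0,1): the formula yields 0, φ is 1.
That leaves (E). Evaluating it on every row reproduces the table of φ exactly.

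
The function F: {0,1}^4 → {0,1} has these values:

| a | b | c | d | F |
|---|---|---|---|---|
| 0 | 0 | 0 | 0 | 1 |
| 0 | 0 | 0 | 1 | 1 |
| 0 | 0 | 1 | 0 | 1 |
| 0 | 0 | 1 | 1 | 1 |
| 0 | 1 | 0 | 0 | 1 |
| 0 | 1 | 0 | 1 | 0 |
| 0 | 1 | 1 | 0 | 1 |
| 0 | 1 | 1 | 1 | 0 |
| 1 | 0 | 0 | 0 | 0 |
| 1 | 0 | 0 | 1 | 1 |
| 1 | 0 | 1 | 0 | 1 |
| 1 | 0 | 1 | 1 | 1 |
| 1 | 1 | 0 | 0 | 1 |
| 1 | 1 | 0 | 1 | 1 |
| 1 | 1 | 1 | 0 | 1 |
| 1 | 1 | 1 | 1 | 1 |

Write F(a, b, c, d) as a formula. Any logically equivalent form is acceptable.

F(a, b, c, d) = not (((((not a and b) and not c) and d) or (((not a and b) and c) and d)) or (((a and not b) and not c) and not d))

F is 0 on only 3 rows — (0,1,0,1), (0,1,1,1), (1,0,0,0). Writing each as a minterm (¬a·b·¬c·d, ¬a·b·c·d, a·¬b·¬c·¬d) and OR-ing them characterizes exactly where F=0, so F is the negation of that disjunction.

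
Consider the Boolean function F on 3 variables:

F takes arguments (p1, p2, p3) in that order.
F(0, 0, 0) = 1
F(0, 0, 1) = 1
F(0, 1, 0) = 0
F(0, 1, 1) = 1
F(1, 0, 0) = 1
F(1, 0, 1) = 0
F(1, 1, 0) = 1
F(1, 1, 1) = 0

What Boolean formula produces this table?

There are just 3 zero rows: (0,1,0), (1,0,1), (1,1,1). Their minterms are ¬p1·p2·¬p3, p1·¬p2·p3, p1·p2·p3; the OR of those covers precisely the 0-outputs, and negating it yields F.

F(p1, p2, p3) = ¬((((¬p1 ∧ p2) ∧ ¬p3) ∨ ((p1 ∧ ¬p2) ∧ p3)) ∨ ((p1 ∧ p2) ∧ p3))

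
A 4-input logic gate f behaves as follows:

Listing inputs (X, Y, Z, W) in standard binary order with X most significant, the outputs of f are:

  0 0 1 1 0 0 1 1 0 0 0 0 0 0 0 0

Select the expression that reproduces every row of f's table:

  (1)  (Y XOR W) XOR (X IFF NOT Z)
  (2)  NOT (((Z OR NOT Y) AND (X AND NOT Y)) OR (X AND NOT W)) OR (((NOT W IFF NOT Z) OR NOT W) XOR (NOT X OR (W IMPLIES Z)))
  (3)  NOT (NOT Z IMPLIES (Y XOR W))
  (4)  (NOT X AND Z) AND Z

(1) fails at (0,0,0,1): the formula yields 1, f is 0.
(2) fails at (0,0,0,0): the formula yields 1, f is 0.
(3) fails at (0,0,0,0): the formula yields 1, f is 0.
(4) is the remaining candidate, and it agrees with f on all 16 inputs.

4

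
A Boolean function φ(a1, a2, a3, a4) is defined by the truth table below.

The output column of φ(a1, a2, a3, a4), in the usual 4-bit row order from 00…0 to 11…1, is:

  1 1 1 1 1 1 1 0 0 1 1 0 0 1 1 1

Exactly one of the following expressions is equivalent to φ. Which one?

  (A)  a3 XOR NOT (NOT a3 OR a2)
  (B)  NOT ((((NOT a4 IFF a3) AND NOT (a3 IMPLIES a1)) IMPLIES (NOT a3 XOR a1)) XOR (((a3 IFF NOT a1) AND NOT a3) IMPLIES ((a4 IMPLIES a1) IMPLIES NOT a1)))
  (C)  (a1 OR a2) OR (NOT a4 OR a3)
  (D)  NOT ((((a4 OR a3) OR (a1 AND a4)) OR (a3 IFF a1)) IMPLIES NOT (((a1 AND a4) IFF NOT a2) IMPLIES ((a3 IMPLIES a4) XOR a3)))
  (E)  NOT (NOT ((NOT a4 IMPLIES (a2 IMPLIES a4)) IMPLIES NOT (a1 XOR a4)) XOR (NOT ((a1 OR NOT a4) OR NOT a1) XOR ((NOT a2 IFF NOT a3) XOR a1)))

D

(A) disagrees with φ on (0,0,0,0) (formula → 0, table → 1); rule it out.
(B) disagrees with φ on (0,0,1,0) (formula → 0, table → 1); rule it out.
(C) disagrees with φ on (0,0,0,1) (formula → 0, table → 1); rule it out.
(E) disagrees with φ on (0,0,0,0) (formula → 0, table → 1); rule it out.
(D) is the remaining candidate, and it agrees with φ on all 16 inputs.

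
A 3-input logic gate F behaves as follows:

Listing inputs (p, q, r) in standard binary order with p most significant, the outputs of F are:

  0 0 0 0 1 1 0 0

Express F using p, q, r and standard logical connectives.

Collect the rows where F=1 — (1,0,0), (1,0,1) — and write one minterm per row: p·¬q·¬r, p·¬q·r. Their union (logical OR) reproduces the table exactly.

F(p, q, r) = ((p and not q) and not r) or ((p and not q) and r)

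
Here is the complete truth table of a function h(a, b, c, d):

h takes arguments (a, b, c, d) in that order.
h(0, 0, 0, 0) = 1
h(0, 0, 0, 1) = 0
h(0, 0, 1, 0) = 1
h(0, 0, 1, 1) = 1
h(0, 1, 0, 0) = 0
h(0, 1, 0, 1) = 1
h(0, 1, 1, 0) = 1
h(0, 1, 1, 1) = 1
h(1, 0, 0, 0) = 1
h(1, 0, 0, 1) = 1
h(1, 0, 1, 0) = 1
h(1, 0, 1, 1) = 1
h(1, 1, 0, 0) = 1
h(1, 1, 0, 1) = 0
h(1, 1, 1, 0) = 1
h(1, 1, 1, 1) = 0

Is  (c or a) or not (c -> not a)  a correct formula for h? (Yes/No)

Check the formula against h row by row:
  a=0, b=0, c=0, d=0: formula gives 0, but h = 1 ✗
A single disagreement suffices: at (0,0,0,0) they differ, so the formula does not compute h.

No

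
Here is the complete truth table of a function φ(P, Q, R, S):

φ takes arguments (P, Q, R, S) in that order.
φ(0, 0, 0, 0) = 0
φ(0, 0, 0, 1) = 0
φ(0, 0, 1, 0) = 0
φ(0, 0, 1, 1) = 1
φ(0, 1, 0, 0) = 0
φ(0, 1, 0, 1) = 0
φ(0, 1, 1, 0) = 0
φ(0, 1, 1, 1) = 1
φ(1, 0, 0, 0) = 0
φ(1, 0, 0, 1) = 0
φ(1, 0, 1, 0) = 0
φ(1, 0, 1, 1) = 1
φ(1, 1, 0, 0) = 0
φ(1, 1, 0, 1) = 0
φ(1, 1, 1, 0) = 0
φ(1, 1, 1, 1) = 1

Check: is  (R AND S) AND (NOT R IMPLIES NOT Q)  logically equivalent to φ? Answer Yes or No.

Test each input against both φ and the formula:
  P=0, Q=0, R=0, S=0: formula gives 0, φ = 0 ✓
  P=0, Q=0, R=0, S=1: formula gives 0, φ = 0 ✓
  P=0, Q=0, R=1, S=0: formula gives 0, φ = 0 ✓
  P=0, Q=0, R=1, S=1: formula gives 1, φ = 1 ✓
  …and likewise for the remaining 12 rows.
No disagreement on any input; they are logically equivalent.

Yes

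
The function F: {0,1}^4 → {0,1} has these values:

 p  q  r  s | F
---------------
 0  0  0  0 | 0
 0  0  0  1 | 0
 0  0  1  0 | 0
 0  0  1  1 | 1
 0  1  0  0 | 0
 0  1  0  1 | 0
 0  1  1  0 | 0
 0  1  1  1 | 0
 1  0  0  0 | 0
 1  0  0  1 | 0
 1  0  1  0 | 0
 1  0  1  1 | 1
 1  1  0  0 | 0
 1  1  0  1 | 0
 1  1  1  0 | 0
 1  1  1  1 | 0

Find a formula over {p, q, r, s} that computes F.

The 1-rows are (0,0,1,1), (1,0,1,1). Each contributes one minterm — ¬p·¬q·r·s; p·¬q·r·s — and their disjunction is a sum-of-products form of F.

F(p, q, r, s) = (((not p and not q) and r) and s) or (((p and not q) and r) and s)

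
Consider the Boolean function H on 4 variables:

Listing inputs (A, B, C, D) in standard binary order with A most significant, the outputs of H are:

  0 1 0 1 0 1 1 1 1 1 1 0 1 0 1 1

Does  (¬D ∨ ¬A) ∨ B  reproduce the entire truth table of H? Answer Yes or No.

Check the formula against H row by row:
  A=0, B=0, C=0, D=0: formula gives 1, but H = 0 ✗
A single disagreement suffices: at (0,0,0,0) they differ, so the formula does not compute H.

No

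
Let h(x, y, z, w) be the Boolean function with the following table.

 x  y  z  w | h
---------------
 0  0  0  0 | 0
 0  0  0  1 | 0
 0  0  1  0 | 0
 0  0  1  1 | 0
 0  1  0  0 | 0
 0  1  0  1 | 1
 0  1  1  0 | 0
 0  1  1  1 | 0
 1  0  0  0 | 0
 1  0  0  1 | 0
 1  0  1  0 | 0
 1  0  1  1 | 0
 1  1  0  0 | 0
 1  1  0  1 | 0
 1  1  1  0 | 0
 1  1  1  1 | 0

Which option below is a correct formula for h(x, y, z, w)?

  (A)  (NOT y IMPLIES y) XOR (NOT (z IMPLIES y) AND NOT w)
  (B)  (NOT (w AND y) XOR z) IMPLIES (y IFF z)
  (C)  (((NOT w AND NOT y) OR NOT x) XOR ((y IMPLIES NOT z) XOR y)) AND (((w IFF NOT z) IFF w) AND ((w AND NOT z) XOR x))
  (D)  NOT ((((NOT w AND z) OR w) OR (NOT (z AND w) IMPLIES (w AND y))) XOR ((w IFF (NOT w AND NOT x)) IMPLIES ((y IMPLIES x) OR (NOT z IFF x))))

C

(A) fails at (0,0,1,0): the formula yields 1, h is 0.
(B) fails at (0,0,0,0): the formula yields 1, h is 0.
(D) fails at (0,0,0,1): the formula yields 1, h is 0.
That leaves (C). Evaluating it on every row reproduces the table of h exactly.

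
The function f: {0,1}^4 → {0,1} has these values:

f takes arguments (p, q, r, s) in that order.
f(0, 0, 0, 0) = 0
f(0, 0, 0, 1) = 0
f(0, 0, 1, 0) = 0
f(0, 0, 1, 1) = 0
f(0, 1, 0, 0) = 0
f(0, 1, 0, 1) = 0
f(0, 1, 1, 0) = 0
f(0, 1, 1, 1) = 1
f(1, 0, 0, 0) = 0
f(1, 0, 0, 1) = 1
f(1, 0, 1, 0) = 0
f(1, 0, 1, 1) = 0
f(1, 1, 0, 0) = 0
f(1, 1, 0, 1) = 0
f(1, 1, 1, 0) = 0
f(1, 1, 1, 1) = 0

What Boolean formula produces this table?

f(p, q, r, s) = (((¬p ∧ q) ∧ r) ∧ s) ∨ (((p ∧ ¬q) ∧ ¬r) ∧ s)

Collect the rows where f=1 — (0,1,1,1), (1,0,0,1) — and write one minterm per row: ¬p·q·r·s, p·¬q·¬r·s. Their union (logical OR) reproduces the table exactly.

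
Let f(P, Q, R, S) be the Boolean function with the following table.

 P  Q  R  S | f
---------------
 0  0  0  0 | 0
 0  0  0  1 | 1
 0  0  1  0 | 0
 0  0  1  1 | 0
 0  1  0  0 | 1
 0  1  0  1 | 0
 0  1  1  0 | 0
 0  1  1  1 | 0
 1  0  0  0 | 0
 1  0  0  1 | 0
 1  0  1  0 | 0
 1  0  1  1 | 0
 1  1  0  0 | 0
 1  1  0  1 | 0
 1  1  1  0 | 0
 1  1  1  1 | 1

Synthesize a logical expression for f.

f(P, Q, R, S) = ((((NOT P AND NOT Q) AND NOT R) AND S) OR (((NOT P AND Q) AND NOT R) AND NOT S)) OR (((P AND Q) AND R) AND S)

f=1 on 3 inputs: (0,0,0,1), (0,1,0,0), (1,1,1,1). Reading each as a conjunction of literals (¬P·¬Q·¬R·S, ¬P·Q·¬R·¬S, P·Q·R·S) and taking the OR gives the canonical DNF.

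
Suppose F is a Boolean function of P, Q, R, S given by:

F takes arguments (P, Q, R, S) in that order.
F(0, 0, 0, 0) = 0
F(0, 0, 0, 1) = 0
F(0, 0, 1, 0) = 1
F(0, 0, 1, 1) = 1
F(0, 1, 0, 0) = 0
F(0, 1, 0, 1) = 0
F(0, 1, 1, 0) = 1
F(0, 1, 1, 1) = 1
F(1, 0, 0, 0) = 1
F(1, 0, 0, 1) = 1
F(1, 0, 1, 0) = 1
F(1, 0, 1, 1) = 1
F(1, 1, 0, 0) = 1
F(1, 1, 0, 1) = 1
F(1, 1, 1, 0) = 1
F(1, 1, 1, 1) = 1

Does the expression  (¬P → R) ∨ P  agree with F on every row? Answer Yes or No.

Check the formula against F row by row:
  P=0, Q=0, R=0, S=0: formula gives 0, F = 0 ✓
  P=0, Q=0, R=0, S=1: formula gives 0, F = 0 ✓
  P=0, Q=0, R=1, S=0: formula gives 1, F = 1 ✓
  P=0, Q=0, R=1, S=1: formula gives 1, F = 1 ✓
  …and likewise for the remaining 12 rows.
Every row agrees, so the formula is equivalent.

Yes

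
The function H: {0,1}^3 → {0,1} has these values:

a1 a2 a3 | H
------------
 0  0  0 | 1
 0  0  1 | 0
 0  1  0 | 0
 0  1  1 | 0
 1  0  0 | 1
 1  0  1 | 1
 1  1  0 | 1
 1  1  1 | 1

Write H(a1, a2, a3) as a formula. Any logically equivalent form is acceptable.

The 0-rows are (0,0,1), (0,1,0), (0,1,1). Take each as a conjunction (¬a1·¬a2·a3, ¬a1·a2·¬a3, ¬a1·a2·a3), form their disjunction, and complement — that gives a formula that is 1 everywhere H is.

H(a1, a2, a3) = ((((a1' · a2') · a3) + ((a1' · a2) · a3')) + ((a1' · a2) · a3))'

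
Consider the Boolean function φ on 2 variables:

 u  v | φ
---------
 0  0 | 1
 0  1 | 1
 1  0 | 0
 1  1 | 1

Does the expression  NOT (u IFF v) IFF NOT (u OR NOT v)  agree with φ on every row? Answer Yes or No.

Test each input against both φ and the formula:
  u=0, v=0: formula gives 1, φ = 1 ✓
  u=0, v=1: formula gives 1, φ = 1 ✓
  u=1, v=0: formula gives 0, φ = 0 ✓
  u=1, v=1: formula gives 1, φ = 1 ✓
No disagreement on any input; they are logically equivalent.

Yes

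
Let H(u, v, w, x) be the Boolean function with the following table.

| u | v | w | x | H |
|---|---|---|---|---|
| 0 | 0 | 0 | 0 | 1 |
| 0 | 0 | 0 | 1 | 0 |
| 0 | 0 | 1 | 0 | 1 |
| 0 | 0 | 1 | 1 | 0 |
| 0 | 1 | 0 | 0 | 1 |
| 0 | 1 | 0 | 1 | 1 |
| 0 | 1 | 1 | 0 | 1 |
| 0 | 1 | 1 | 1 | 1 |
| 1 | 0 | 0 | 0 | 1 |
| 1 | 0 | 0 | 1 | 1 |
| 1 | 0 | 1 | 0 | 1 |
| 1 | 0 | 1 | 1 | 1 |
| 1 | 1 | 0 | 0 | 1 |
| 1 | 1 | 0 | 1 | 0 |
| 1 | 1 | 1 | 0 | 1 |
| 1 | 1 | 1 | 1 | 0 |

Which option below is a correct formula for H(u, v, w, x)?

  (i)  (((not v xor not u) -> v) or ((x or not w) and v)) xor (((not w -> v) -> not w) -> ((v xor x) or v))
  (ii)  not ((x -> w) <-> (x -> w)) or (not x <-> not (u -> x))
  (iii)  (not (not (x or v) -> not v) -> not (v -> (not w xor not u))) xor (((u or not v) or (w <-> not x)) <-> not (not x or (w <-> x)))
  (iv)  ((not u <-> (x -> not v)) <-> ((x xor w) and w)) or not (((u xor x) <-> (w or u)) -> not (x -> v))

(i) disagrees with H on (0,0,1,0) (formula → 0, table → 1); rule it out.
(ii) disagrees with H on (0,0,0,0) (formula → 0, table → 1); rule it out.
(iii) disagrees with H on (0,0,1,1) (formula → 1, table → 0); rule it out.
That leaves (iv). Evaluating it on every row reproduces the table of H exactly.

iv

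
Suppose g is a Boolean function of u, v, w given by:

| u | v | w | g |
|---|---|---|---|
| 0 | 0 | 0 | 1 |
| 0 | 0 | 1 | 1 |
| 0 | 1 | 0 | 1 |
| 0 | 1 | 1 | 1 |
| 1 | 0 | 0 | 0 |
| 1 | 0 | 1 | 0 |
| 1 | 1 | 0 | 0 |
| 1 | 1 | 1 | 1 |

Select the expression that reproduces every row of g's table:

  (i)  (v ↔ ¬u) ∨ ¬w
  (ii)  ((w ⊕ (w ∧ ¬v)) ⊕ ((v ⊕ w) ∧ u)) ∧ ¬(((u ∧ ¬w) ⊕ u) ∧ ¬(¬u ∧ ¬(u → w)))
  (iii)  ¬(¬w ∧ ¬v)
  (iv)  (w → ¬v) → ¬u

iv

(i) disagrees with g on (0,0,1) (formula → 0, table → 1); rule it out.
(ii) disagrees with g on (0,0,0) (formula → 0, table → 1); rule it out.
(iii) disagrees with g on (0,0,0) (formula → 0, table → 1); rule it out.
That leaves (iv). Evaluating it on every row reproduces the table of g exactly.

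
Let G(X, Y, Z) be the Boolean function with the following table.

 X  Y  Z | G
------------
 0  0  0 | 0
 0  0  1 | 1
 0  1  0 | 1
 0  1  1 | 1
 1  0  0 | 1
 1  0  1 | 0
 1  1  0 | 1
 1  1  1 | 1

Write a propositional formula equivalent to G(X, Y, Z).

The 0-rows are (0,0,0), (1,0,1). Take each as a conjunction (¬X·¬Y·¬Z, X·¬Y·Z), form their disjunction, and complement — that gives a formula that is 1 everywhere G is.

G(X, Y, Z) = ~(((~X & ~Y) & ~Z) | ((X & ~Y) & Z))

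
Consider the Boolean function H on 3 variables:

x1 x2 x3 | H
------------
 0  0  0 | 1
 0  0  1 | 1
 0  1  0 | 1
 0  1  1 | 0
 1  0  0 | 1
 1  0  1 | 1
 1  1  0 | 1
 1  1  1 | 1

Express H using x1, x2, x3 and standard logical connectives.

H is 0 on exactly one input, (0,1,1), whose minterm is ¬x1·x2·x3. So H is the negation of that single conjunction.

H(x1, x2, x3) = ((x1' · x2) · x3)'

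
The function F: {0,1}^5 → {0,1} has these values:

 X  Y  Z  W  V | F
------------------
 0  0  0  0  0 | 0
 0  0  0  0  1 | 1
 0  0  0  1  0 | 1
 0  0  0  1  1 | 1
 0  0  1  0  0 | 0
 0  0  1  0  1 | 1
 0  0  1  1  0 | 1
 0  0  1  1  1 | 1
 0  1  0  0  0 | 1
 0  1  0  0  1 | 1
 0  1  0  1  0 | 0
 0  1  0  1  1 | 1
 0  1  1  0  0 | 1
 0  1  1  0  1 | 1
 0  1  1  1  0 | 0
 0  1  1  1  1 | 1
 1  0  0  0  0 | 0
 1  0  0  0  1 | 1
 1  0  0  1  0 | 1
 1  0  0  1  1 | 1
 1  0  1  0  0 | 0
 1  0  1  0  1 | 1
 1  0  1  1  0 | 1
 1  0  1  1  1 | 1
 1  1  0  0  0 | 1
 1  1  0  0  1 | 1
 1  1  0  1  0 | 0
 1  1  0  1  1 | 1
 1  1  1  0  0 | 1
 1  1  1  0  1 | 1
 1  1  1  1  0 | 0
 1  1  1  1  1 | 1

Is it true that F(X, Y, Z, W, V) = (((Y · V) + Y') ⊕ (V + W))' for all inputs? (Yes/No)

Test each input against both F and the formula:
  X=0, Y=0, Z=0, W=0, V=0: formula gives 0, F = 0 ✓
  X=0, Y=0, Z=0, W=0, V=1: formula gives 1, F = 1 ✓
  X=0, Y=0, Z=0, W=1, V=0: formula gives 1, F = 1 ✓
  X=0, Y=0, Z=0, W=1, V=1: formula gives 1, F = 1 ✓
  … (the remaining 28 rows also agree.)
All 32 rows match — the expression computes F exactly.

Yes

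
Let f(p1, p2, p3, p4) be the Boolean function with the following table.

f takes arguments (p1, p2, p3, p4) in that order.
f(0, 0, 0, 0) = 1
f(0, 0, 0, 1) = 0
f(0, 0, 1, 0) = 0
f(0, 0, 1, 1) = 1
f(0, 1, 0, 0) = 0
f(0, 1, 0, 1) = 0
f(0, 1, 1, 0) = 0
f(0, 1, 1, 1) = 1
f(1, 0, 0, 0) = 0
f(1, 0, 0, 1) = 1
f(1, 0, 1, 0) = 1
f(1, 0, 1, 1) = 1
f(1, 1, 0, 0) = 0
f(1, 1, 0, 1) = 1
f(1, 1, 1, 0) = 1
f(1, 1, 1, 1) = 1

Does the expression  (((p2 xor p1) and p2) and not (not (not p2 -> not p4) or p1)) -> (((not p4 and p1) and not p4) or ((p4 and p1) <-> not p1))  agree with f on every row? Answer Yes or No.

No

Evaluate (((p2 xor p1) and p2) and not (not (not p2 -> not p4) or p1)) -> (((not p4 and p1) and not p4) or ((p4 and p1) <-> not p1)) on each row and compare to f:
  p1=0, p2=0, p3=0, p4=0: formula gives 1, f = 1 ✓
  p1=0, p2=0, p3=0, p4=1: formula gives 1, but f = 0 ✗
Row (0,0,0,1) is a counterexample, so the formula is not equivalent to f.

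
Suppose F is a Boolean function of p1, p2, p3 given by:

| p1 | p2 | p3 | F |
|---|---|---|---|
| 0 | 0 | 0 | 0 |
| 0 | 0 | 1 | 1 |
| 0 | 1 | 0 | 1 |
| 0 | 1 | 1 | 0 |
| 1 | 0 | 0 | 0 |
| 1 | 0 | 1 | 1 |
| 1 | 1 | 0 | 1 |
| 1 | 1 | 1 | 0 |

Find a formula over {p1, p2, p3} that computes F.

F(p1, p2, p3) = ((((NOT p1 AND NOT p2) AND p3) OR ((NOT p1 AND p2) AND NOT p3)) OR ((p1 AND NOT p2) AND p3)) OR ((p1 AND p2) AND NOT p3)

The 1-rows are (0,0,1), (0,1,0), (1,0,1), (1,1,0). Each contributes one minterm — ¬p1·¬p2·p3; ¬p1·p2·¬p3; p1·¬p2·p3; p1·p2·¬p3 — and their disjunction is a sum-of-products form of F.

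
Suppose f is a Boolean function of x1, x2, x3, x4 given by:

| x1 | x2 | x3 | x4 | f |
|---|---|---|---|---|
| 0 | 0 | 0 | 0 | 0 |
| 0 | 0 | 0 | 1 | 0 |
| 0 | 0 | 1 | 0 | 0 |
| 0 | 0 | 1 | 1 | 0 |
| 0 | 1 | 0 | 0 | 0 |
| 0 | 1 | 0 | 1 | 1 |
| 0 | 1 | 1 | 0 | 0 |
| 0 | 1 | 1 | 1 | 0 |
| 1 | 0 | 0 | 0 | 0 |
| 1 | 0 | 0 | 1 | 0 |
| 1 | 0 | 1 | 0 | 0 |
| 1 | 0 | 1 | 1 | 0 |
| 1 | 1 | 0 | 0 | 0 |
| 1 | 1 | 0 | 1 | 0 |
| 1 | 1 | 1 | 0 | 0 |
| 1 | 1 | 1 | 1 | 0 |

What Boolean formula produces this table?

f is 1 on exactly one input, (0,1,0,1), whose minterm is ¬x1·x2·¬x3·x4. So f is just that conjunction.

f(x1, x2, x3, x4) = ((~x1 & x2) & ~x3) & x4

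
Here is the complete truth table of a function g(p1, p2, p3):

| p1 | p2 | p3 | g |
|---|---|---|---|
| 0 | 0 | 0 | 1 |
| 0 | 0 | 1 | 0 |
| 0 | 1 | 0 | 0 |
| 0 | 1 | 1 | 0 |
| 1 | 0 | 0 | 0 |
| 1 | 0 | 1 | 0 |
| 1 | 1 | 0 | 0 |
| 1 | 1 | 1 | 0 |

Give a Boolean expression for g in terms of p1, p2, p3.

g(p1, p2, p3) = not ((p1 or p2) or p3)

The output is 1 only when every input is 0 — NOR of all inputs.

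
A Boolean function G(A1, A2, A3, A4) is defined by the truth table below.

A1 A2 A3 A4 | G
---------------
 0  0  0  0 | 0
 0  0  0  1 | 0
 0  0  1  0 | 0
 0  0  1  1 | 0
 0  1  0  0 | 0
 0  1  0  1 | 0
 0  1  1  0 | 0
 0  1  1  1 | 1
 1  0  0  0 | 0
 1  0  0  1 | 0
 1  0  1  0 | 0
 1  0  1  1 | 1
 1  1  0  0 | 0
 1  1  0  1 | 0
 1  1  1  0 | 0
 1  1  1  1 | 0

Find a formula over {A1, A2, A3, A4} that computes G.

G(A1, A2, A3, A4) = (((NOT A1 AND A2) AND A3) AND A4) OR (((A1 AND NOT A2) AND A3) AND A4)

Collect the rows where G=1 — (0,1,1,1), (1,0,1,1) — and write one minterm per row: ¬A1·A2·A3·A4, A1·¬A2·A3·A4. Their union (logical OR) reproduces the table exactly.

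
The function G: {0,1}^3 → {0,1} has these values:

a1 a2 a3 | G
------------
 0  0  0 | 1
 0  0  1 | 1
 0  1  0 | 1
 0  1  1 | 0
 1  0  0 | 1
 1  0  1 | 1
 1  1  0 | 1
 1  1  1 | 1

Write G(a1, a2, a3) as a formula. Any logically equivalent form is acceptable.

Only row (0,1,1) gives 0. So G is 1 everywhere except there — the complement of the minterm ¬a1·a2·a3.

G(a1, a2, a3) = ~((~a1 & a2) & a3)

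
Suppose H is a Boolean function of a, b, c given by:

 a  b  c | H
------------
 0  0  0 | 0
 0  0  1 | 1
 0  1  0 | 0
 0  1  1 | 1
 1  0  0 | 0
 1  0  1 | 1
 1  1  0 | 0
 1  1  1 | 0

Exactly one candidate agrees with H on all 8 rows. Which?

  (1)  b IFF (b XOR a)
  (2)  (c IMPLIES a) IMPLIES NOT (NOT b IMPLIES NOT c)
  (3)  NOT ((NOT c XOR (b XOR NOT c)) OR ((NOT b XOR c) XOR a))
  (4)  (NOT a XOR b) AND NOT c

2

(1) fails at (0,0,0): the formula yields 1, H is 0.
(3) fails at (0,1,1): the formula yields 0, H is 1.
(4) fails at (0,0,0): the formula yields 1, H is 0.
(2) is the remaining candidate, and it agrees with H on all 8 inputs.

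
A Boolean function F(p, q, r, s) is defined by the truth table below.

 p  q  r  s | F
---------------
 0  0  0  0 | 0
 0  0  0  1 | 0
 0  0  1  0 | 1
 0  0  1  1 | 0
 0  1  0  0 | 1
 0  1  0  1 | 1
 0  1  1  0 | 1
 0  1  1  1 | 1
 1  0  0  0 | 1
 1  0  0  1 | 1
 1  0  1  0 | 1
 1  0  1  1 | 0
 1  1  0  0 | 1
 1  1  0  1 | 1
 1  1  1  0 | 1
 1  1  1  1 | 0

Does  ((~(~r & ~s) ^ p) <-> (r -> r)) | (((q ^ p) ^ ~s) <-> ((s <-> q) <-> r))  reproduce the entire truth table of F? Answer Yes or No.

No

Evaluate ((~(~r & ~s) ^ p) <-> (r -> r)) | (((q ^ p) ^ ~s) <-> ((s <-> q) <-> r)) on each row and compare to F:
  p=0, q=0, r=0, s=0: formula gives 0, F = 0 ✓
  p=0, q=0, r=0, s=1: formula gives 1, but F = 0 ✗
A single disagreement suffices: at (0,0,0,1) they differ, so the formula does not compute F.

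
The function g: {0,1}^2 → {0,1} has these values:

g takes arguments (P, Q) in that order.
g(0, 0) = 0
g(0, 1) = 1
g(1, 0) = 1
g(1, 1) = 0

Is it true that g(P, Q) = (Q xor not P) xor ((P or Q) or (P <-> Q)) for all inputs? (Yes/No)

Check the formula against g row by row:
  P=0, Q=0: formula gives 0, g = 0 ✓
  P=0, Q=1: formula gives 1, g = 1 ✓
  P=1, Q=0: formula gives 1, g = 1 ✓
  P=1, Q=1: formula gives 0, g = 0 ✓
No disagreement on any input; they are logically equivalent.

Yes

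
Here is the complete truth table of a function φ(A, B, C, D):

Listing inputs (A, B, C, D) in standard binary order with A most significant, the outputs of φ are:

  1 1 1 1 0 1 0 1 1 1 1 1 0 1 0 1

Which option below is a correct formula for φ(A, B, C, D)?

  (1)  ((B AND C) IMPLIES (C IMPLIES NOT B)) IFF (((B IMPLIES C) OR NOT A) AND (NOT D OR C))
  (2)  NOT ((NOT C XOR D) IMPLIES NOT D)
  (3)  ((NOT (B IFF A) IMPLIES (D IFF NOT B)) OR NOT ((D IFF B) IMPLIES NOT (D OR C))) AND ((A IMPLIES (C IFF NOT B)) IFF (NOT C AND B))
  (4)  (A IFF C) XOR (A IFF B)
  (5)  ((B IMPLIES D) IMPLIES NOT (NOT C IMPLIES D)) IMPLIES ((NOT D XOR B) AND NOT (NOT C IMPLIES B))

5

(1) disagrees with φ on (0,0,0,1) (formula → 0, table → 1); rule it out.
(2) disagrees with φ on (0,0,0,0) (formula → 0, table → 1); rule it out.
(3) disagrees with φ on (0,0,0,0) (formula → 0, table → 1); rule it out.
(4) disagrees with φ on (0,0,0,0) (formula → 0, table → 1); rule it out.
Only (5) survives; checking it on all 16 rows confirms it matches φ.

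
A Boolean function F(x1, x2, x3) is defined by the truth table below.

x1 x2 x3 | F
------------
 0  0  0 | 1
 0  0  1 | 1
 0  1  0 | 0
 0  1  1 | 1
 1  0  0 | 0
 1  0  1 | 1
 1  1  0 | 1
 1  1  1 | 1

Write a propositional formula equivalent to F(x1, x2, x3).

F is 0 on only 2 rows — (0,1,0), (1,0,0). Writing each as a minterm (¬x1·x2·¬x3, x1·¬x2·¬x3) and OR-ing them characterizes exactly where F=0, so F is the negation of that disjunction.

F(x1, x2, x3) = not (((not x1 and x2) and not x3) or ((x1 and not x2) and not x3))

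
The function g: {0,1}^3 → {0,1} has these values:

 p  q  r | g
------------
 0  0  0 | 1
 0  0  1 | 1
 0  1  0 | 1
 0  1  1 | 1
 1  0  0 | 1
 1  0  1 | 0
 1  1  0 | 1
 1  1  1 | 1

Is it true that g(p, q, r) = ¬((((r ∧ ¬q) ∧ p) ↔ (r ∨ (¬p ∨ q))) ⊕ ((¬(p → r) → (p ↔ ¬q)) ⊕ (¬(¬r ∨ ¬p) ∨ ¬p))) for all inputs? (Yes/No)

Evaluate ¬((((r ∧ ¬q) ∧ p) ↔ (r ∨ (¬p ∨ q))) ⊕ ((¬(p → r) → (p ↔ ¬q)) ⊕ (¬(¬r ∨ ¬p) ∨ ¬p))) on each row and compare to g:
  p=0, q=0, r=0: formula gives 1, g = 1 ✓
  p=0, q=0, r=1: formula gives 1, g = 1 ✓
  p=0, q=1, r=0: formula gives 1, g = 1 ✓
  p=0, q=1, r=1: formula gives 1, g = 1 ✓
  p=1, q=0, r=0: formula gives 1, g = 1 ✓
  … (the remaining 3 rows also agree.)
No disagreement on any input; they are logically equivalent.

Yes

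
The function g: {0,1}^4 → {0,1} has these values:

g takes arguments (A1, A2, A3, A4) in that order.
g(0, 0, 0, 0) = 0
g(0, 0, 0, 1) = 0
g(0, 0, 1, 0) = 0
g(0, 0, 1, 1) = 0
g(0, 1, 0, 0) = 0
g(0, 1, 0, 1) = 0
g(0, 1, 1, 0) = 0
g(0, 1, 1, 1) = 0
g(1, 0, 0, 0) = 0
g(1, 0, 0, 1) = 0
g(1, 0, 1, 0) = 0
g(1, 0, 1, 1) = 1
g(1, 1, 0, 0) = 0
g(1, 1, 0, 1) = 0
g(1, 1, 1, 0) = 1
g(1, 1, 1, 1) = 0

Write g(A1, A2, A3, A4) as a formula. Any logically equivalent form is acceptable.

The 1-rows are (1,0,1,1), (1,1,1,0). Each contributes one minterm — A1·¬A2·A3·A4; A1·A2·A3·¬A4 — and their disjunction is a sum-of-products form of g.

g(A1, A2, A3, A4) = (((A1 and not A2) and A3) and A4) or (((A1 and A2) and A3) and not A4)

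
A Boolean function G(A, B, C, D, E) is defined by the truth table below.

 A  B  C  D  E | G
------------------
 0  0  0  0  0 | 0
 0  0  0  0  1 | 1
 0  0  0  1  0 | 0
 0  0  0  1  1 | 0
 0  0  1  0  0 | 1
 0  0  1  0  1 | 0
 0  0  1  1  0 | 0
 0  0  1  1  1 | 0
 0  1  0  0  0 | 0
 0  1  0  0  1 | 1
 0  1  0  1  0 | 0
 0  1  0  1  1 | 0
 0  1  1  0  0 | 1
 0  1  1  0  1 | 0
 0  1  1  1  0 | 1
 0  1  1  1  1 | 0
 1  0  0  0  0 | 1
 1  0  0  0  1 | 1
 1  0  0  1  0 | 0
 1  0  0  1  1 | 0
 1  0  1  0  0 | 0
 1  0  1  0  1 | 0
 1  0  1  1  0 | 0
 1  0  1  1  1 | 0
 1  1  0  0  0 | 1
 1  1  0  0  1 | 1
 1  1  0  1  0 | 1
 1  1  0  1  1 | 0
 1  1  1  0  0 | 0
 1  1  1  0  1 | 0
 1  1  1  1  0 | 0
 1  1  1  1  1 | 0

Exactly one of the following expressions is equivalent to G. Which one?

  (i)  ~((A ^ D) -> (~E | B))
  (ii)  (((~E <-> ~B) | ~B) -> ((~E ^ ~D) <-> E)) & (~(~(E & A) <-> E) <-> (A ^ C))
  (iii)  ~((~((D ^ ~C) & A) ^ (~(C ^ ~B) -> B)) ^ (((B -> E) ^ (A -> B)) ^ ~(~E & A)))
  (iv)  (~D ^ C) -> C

(i) disagrees with G on (0,0,0,0,1) (formula → 0, table → 1); rule it out.
(iii) disagrees with G on (0,0,0,0,1) (formula → 0, table → 1); rule it out.
(iv) disagrees with G on (0,0,0,0,1) (formula → 0, table → 1); rule it out.
That leaves (ii). Evaluating it on every row reproduces the table of G exactly.

ii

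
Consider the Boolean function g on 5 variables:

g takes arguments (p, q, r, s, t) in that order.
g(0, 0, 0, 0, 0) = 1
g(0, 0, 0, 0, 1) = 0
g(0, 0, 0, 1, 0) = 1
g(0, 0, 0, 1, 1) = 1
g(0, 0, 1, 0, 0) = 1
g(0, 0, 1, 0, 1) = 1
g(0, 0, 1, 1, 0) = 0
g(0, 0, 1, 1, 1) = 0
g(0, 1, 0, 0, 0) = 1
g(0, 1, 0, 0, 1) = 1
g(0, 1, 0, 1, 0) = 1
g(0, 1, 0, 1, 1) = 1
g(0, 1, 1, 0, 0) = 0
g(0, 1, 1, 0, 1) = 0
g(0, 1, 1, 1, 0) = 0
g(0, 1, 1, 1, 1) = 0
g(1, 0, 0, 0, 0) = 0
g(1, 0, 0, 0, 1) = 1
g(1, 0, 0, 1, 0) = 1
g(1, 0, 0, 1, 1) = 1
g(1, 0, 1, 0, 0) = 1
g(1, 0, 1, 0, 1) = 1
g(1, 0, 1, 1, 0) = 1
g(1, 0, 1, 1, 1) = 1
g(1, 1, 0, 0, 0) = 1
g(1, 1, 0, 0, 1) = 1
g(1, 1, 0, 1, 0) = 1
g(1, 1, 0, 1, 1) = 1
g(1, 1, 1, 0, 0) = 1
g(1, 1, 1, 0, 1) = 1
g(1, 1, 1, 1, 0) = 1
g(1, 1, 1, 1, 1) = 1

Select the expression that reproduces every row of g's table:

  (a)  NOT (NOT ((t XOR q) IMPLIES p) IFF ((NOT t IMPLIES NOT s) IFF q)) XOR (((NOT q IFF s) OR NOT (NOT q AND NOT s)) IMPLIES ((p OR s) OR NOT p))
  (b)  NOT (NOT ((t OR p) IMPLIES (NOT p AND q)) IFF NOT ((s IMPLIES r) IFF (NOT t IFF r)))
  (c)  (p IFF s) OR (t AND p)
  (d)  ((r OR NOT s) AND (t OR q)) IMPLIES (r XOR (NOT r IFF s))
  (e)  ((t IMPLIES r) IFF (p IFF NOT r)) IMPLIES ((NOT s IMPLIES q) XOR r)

e

(a) fails at (0,0,0,1,0): the formula yields 0, g is 1.
(b) fails at (0,0,0,0,1): the formula yields 1, g is 0.
(c) fails at (0,0,0,0,1): the formula yields 1, g is 0.
(d) fails at (0,0,1,0,1): the formula yields 0, g is 1.
Only (e) survives; checking it on all 32 rows confirms it matches g.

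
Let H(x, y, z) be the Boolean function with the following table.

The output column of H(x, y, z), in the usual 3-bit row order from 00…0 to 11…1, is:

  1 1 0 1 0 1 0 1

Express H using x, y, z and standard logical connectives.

The 0-rows are (0,1,0), (1,0,0), (1,1,0). Take each as a conjunction (¬x·y·¬z, x·¬y·¬z, x·y·¬z), form their disjunction, and complement — that gives a formula that is 1 everywhere H is.

H(x, y, z) = ((((x' · y) · z') + ((x · y') · z')) + ((x · y) · z'))'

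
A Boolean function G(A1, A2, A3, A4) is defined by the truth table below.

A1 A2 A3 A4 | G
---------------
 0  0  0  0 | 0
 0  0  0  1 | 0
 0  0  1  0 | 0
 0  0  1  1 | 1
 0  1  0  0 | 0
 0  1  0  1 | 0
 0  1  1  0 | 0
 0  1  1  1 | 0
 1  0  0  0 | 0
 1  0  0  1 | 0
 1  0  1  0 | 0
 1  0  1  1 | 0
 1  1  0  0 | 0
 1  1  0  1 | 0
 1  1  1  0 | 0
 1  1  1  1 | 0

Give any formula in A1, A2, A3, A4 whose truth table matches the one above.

Only row (0,0,1,1) gives 1. That row's minterm ¬A1·¬A2·A3·A4 is G directly.

G(A1, A2, A3, A4) = ((~A1 & ~A2) & A3) & A4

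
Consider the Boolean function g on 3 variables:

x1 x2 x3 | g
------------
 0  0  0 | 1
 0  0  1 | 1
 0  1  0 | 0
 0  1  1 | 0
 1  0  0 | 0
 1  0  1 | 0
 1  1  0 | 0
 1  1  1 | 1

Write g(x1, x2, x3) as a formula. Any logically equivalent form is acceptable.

g=1 on 3 inputs: (0,0,0), (0,0,1), (1,1,1). Reading each as a conjunction of literals (¬x1·¬x2·¬x3, ¬x1·¬x2·x3, x1·x2·x3) and taking the OR gives the canonical DNF.

g(x1, x2, x3) = (((~x1 & ~x2) & ~x3) | ((~x1 & ~x2) & x3)) | ((x1 & x2) & x3)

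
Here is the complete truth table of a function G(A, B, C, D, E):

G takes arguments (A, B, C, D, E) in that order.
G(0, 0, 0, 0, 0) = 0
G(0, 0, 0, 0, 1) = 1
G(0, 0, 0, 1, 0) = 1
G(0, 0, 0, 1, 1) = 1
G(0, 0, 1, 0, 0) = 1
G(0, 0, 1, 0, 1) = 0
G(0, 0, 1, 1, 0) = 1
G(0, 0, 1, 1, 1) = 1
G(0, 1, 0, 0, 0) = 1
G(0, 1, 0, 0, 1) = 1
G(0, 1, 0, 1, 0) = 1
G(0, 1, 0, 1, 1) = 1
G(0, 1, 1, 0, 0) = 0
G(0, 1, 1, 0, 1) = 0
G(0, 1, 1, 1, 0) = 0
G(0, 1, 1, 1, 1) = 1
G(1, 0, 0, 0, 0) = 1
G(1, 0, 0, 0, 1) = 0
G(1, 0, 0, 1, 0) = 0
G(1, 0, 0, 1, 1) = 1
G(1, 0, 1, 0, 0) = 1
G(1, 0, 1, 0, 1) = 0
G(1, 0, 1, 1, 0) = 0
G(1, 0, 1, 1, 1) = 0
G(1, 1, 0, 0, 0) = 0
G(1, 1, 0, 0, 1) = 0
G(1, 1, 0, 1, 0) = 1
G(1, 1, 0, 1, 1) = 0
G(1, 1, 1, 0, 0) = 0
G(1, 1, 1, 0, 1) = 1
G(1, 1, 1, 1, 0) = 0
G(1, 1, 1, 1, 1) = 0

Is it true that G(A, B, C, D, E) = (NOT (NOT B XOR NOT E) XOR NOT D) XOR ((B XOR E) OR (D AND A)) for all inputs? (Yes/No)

Evaluate (NOT (NOT B XOR NOT E) XOR NOT D) XOR ((B XOR E) OR (D AND A)) on each row and compare to G:
  A=0, B=0, C=0, D=0, E=0: formula gives 0, G = 0 ✓
  A=0, B=0, C=0, D=0, E=1: formula gives 0, but G = 1 ✗
A single disagreement suffices: at (0,0,0,0,1) they differ, so the formula does not compute G.

No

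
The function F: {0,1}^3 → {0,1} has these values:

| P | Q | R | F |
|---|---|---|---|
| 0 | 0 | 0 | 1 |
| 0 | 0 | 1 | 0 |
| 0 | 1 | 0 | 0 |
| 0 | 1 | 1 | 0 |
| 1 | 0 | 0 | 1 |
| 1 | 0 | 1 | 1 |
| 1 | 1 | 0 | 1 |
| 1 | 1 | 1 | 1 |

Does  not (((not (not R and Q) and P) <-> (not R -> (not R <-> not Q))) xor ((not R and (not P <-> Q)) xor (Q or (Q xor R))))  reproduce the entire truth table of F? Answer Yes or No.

Check the formula against F row by row:
  P=0, Q=0, R=0: formula gives 1, F = 1 ✓
  P=0, Q=0, R=1: formula gives 0, F = 0 ✓
  P=0, Q=1, R=0: formula gives 0, F = 0 ✓
  P=0, Q=1, R=1: formula gives 0, F = 0 ✓
  P=1, Q=0, R=0: formula gives 1, F = 1 ✓
  … (the remaining 3 rows also agree.)
No disagreement on any input; they are logically equivalent.

Yes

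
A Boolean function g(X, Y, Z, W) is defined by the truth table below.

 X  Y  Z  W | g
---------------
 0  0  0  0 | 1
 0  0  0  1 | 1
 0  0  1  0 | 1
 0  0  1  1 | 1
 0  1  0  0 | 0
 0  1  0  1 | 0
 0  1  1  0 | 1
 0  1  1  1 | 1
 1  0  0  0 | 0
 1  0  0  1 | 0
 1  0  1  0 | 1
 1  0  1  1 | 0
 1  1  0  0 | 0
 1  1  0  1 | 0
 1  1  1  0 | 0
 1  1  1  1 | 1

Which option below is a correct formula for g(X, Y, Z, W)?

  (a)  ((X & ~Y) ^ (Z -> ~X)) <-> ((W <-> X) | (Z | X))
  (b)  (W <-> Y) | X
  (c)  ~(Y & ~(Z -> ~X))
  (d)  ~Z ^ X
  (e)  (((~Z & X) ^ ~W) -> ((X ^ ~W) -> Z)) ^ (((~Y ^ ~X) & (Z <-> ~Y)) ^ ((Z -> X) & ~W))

e

(a) fails at (0,0,0,1): the formula yields 0, g is 1.
(b) fails at (0,0,0,1): the formula yields 0, g is 1.
(c) fails at (0,1,0,0): the formula yields 1, g is 0.
(d) fails at (0,0,1,0): the formula yields 0, g is 1.
(e) is the remaining candidate, and it agrees with g on all 16 inputs.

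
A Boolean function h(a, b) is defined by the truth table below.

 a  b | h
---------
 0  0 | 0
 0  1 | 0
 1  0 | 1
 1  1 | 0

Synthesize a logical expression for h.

1 only at (1,0): a AND NOT b.

h(a, b) = a ∧ ¬b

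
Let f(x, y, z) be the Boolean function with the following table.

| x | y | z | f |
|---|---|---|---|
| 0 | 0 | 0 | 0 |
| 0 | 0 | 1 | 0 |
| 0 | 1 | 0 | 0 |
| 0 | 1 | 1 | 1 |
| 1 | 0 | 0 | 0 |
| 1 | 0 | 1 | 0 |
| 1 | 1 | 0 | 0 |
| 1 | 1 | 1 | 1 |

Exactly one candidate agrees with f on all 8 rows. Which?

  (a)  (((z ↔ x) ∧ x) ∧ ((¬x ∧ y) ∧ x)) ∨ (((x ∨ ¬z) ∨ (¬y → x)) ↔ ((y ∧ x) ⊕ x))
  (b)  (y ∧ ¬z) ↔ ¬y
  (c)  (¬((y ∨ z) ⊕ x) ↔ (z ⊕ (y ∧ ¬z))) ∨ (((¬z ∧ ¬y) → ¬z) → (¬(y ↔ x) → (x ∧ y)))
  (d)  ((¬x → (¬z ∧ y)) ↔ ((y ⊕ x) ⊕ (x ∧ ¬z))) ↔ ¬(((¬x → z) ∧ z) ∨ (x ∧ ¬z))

b

(a): at (0,0,1) it gives 1, but f = 0 — eliminated.
(c): at (0,0,0) it gives 1, but f = 0 — eliminated.
(d): at (0,0,0) it gives 1, but f = 0 — eliminated.
Only (b) survives; checking it on all 8 rows confirms it matches f.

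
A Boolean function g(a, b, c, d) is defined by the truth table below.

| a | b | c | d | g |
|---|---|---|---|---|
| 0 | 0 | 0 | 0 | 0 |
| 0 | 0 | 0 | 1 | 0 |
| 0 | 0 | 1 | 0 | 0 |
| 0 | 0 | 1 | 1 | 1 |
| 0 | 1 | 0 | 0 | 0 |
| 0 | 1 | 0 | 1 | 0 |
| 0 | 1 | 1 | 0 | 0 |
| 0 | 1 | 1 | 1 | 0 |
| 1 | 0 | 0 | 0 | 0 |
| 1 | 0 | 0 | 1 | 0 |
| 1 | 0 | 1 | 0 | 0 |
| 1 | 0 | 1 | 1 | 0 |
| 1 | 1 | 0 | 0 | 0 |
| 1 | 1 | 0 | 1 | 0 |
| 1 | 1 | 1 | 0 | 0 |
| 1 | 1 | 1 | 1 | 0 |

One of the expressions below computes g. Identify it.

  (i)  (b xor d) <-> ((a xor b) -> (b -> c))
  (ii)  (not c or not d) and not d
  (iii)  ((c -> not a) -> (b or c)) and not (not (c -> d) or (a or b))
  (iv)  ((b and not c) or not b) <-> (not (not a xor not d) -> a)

(i): at (0,0,0,1) it gives 1, but g = 0 — eliminated.
(ii): at (0,0,0,0) it gives 1, but g = 0 — eliminated.
(iv): at (0,0,0,1) it gives 1, but g = 0 — eliminated.
That leaves (iii). Evaluating it on every row reproduces the table of g exactly.

iii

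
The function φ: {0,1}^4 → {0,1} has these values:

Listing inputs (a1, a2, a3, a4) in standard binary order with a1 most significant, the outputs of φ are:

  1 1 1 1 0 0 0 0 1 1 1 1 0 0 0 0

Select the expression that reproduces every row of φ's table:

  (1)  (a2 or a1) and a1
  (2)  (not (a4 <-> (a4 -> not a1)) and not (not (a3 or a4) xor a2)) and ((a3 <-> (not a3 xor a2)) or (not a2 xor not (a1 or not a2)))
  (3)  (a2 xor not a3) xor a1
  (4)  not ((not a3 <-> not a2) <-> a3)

4

(1) fails at (0,0,0,0): the formula yields 0, φ is 1.
(2) fails at (0,0,0,0): the formula yields 0, φ is 1.
(3) fails at (0,0,1,0): the formula yields 0, φ is 1.
That leaves (4). Evaluating it on every row reproduces the table of φ exactly.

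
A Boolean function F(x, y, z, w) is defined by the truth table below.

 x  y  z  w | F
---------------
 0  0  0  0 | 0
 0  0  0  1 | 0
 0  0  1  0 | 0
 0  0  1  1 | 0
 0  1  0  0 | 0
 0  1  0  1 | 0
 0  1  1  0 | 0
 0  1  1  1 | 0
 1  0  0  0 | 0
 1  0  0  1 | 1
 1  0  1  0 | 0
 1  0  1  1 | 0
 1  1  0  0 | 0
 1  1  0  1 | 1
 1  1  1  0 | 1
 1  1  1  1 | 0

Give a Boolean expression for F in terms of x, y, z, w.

F(x, y, z, w) = ((((x AND NOT y) AND NOT z) AND w) OR (((x AND y) AND NOT z) AND w)) OR (((x AND y) AND z) AND NOT w)

Collect the rows where F=1 — (1,0,0,1), (1,1,0,1), (1,1,1,0) — and write one minterm per row: x·¬y·¬z·w, x·y·¬z·w, x·y·z·¬w. Their union (logical OR) reproduces the table exactly.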